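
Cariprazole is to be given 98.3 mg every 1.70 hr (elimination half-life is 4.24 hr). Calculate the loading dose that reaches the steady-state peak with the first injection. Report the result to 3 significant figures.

405 mg

k = ln 2 / 4.24 = 0.1635 hr⁻¹
Accumulation ratio R = 1 / (1 − e^(−kτ)) = 1 / (1 − e^(−0.1635×1.70)) = 1 / (1 − 0.7574) = 4.121
Loading dose = maintenance dose × R = 98.3 × 4.121 ≈ 405 mg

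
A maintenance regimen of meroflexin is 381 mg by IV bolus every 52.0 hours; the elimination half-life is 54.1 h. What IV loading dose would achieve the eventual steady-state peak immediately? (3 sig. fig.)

k = ln 2 / 54.1 = 0.01281 h⁻¹
Accumulation ratio R = 1 / (1 − e^(−kτ)) = 1 / (1 − e^(−0.01281×52.0)) = 1 / (1 − 0.5136) = 2.056
Loading dose = maintenance dose × R = 381 × 2.056 ≈ 783 mg

783 mg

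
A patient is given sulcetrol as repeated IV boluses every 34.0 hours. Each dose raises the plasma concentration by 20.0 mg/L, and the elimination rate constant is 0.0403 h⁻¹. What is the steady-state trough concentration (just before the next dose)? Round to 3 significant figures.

Fraction remaining after one interval: e^(−kτ) = e^(−0.04030 × 34.0) = 0.2541
R = 1 / (1 − 0.2541) = 1.341
Css,max = 20.0 × 1.341 = 26.81 mg/L
Css,min = Css,max × e^(−kτ) = 26.81 × 0.2541 ≈ 6.81 mg/L

6.81 mg/L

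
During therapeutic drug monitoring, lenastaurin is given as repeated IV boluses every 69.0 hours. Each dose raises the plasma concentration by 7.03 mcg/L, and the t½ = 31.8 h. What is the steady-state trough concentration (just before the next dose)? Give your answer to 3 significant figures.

k = ln 2 / 31.8 = 0.02180 h⁻¹
Fraction remaining after one interval: e^(−kτ) = e^(−0.02180 × 69.0) = 0.2222
R = 1 / (1 − 0.2222) = 1.286
Css,max = 7.03 × 1.286 = 9.039 mcg/L
Css,min = Css,max × e^(−kτ) = 9.039 × 0.2222 ≈ 2.01 mcg/L

2.01 mcg/L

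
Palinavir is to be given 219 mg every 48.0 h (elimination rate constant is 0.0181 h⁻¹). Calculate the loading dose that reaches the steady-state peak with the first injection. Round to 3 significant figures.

Accumulation ratio R = 1 / (1 − e^(−kτ)) = 1 / (1 − e^(−0.01810×48.0)) = 1 / (1 − 0.4195) = 1.723
Loading dose = maintenance dose × R = 219 × 1.723 ≈ 377 mg

377 mg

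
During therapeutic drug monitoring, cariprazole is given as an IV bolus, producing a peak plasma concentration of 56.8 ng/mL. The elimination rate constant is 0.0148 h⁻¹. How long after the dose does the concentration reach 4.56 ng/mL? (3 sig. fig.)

C(t) = C₀ e^(−kt)  ⇒  t = ln(C₀/C) / k
t = ln(56.8/4.56) / 0.01480 = 2.522 / 0.01480 ≈ 170 hours

170 hours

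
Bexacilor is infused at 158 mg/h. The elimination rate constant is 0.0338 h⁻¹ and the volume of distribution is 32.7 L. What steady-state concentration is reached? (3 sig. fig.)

143 µg/mL

CL = k · V = 0.0338 × 32.7 = 1.105 L/h
Css = rate / CL = 158 / 1.105 ≈ 143 µg/mL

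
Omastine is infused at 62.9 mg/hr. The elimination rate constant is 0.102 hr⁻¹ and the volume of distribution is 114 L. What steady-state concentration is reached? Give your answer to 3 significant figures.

CL = k · V = 0.102 × 114 = 11.63 L/hr
Css = rate / CL = 62.9 / 11.63 ≈ 5.41 µg/mL

5.41 µg/mL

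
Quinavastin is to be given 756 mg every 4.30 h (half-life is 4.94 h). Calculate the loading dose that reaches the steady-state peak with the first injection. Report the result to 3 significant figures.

k = ln 2 / 4.94 = 0.1403 h⁻¹
Accumulation ratio R = 1 / (1 − e^(−kτ)) = 1 / (1 − e^(−0.1403×4.30)) = 1 / (1 − 0.5470) = 2.207
Loading dose = maintenance dose × R = 756 × 2.207 ≈ 1670 mg

1670 mg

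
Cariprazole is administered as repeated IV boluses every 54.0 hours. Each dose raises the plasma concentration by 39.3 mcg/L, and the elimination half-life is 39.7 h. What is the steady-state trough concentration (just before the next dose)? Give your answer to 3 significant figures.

k = ln 2 / 39.7 = 0.01746 h⁻¹
Fraction remaining after one interval: e^(−kτ) = e^(−0.01746 × 54.0) = 0.3895
R = 1 / (1 − 0.3895) = 1.638
Css,max = 39.3 × 1.638 = 64.38 mcg/L
Css,min = Css,max × e^(−kτ) = 64.38 × 0.3895 ≈ 25.1 mcg/L

25.1 mcg/L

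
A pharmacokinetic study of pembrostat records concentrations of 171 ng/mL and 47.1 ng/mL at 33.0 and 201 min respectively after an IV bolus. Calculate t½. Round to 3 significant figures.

k = ln(C₁/C₂) / (t₂ − t₁) = ln(171/47.1) / (201 − 33.0)
  = 1.289 / 168.0 = 0.007675 min⁻¹
t½ = ln 2 / k = ln 2 / 0.007675 ≈ 90.3 minutes

90.3 minutes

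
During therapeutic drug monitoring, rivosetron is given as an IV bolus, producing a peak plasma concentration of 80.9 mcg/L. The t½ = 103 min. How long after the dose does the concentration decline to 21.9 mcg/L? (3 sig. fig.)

194 minutes

k = ln 2 / 103 = 0.006730 min⁻¹
C(t) = C₀ e^(−kt)  ⇒  t = ln(C₀/C) / k
t = ln(80.9/21.9) / 0.006730 = 1.307 / 0.006730 ≈ 194 minutes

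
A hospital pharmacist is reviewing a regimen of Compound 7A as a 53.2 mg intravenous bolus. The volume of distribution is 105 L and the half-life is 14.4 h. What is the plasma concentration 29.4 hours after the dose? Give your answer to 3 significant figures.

C₀ = dose / V = 53.2 / 105 = 0.5067 mg/L
k = ln 2 / 14.4 = 0.04814 h⁻¹
C(t) = C₀ e^(−kt) = 0.5067 × e^(−0.04814 × 29.4) = 0.5067 × e^(−1.415) = 0.5067 × 0.2429 ≈ 0.123 mg/L

0.123 mg/L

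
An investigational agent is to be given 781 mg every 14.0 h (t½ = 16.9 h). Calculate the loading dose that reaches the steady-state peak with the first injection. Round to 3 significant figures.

1790 mg

k = ln 2 / 16.9 = 0.04101 h⁻¹
Accumulation ratio R = 1 / (1 − e^(−kτ)) = 1 / (1 − e^(−0.04101×14.0)) = 1 / (1 − 0.5632) = 2.289
Loading dose = maintenance dose × R = 781 × 2.289 ≈ 1790 mg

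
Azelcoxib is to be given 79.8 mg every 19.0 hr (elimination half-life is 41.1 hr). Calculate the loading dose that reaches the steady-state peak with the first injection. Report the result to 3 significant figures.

k = ln 2 / 41.1 = 0.01686 hr⁻¹
Accumulation ratio R = 1 / (1 − e^(−kτ)) = 1 / (1 − e^(−0.01686×19.0)) = 1 / (1 − 0.7258) = 3.647
Loading dose = maintenance dose × R = 79.8 × 3.647 ≈ 291 mg

291 mg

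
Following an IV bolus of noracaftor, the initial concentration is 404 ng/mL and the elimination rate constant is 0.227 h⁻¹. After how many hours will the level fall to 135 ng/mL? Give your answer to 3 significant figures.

C(t) = C₀ e^(−kt)  ⇒  t = ln(C₀/C) / k
t = ln(404/135) / 0.2270 = 1.096 / 0.2270 ≈ 4.83 hours

4.83 hours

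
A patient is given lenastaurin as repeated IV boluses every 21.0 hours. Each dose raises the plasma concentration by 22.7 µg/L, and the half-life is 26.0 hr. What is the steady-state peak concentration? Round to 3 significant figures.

k = ln 2 / 26.0 = 0.02666 hr⁻¹
Fraction remaining after one interval: e^(−kτ) = e^(−0.02666 × 21.0) = 0.5713
R = 1 / (1 − 0.5713) = 2.333
Css,max = 22.7 × 2.333 ≈ 53.0 µg/L

53.0 µg/L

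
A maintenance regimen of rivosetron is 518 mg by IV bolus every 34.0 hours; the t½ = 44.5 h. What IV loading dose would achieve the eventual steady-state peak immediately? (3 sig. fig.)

k = ln 2 / 44.5 = 0.01558 h⁻¹
Accumulation ratio R = 1 / (1 − e^(−kτ)) = 1 / (1 − e^(−0.01558×34.0)) = 1 / (1 − 0.5888) = 2.432
Loading dose = maintenance dose × R = 518 × 2.432 ≈ 1260 mg

1260 mg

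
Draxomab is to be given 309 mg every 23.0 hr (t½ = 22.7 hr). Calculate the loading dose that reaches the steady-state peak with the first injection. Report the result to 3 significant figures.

612 mg

k = ln 2 / 22.7 = 0.03054 hr⁻¹
Accumulation ratio R = 1 / (1 − e^(−kτ)) = 1 / (1 − e^(−0.03054×23.0)) = 1 / (1 − 0.4954) = 1.982
Loading dose = maintenance dose × R = 309 × 1.982 ≈ 612 mg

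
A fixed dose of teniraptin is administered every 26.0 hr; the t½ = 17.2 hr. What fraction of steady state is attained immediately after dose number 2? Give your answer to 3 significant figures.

0.877

k = ln 2 / 17.2 = 0.04030 hr⁻¹
f_n = 1 − e^(−nkτ) = 1 − e^(−2 × 0.04030 × 26.0) = 1 − e^(−2.096) = 1 − 0.1230 ≈ 0.877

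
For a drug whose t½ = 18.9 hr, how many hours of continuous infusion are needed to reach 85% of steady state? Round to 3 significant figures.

51.7 hours

k = ln 2 / 18.9 = 0.03667 hr⁻¹
f = 1 − e^(−kt)  ⇒  t = −ln(1 − f) / k
t = −ln(1 − 0.85) / 0.03667 = 1.897 / 0.03667 ≈ 51.7 hours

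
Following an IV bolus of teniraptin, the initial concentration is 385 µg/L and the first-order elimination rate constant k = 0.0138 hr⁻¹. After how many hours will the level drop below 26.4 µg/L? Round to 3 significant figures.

194 hours

C(t) = C₀ e^(−kt)  ⇒  t = ln(C₀/C) / k
t = ln(385/26.4) / 0.01380 = 2.680 / 0.01380 ≈ 194 hours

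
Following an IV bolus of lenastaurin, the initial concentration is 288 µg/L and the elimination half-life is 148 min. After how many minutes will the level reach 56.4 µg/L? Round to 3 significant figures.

k = ln 2 / 148 = 0.004683 min⁻¹
C(t) = C₀ e^(−kt)  ⇒  t = ln(C₀/C) / k
t = ln(288/56.4) / 0.004683 = 1.630 / 0.004683 ≈ 348 minutes

348 minutes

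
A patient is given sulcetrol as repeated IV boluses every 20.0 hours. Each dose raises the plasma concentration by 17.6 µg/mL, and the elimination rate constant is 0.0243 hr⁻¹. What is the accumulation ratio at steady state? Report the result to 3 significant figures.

2.60

Fraction remaining after one interval: e^(−kτ) = e^(−0.02430 × 20.0) = 0.6151
R = 1 / (1 − 0.6151) = 1 / 0.3849 ≈ 2.60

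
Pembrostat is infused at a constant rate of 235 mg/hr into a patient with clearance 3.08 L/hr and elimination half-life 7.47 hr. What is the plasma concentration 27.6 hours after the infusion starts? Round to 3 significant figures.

Css = rate / CL = 235 / 3.08 = 76.30 mg/L
k = ln 2 / 7.47 = 0.09279 hr⁻¹
C(t) = Css (1 − e^(−kt)) = 76.30 × (1 − e^(−2.561)) = 76.30 × 0.9228 ≈ 70.4 mg/L

70.4 mg/L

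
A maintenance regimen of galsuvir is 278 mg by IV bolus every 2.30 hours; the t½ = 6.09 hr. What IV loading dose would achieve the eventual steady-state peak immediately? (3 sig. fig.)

k = ln 2 / 6.09 = 0.1138 hr⁻¹
Accumulation ratio R = 1 / (1 − e^(−kτ)) = 1 / (1 − e^(−0.1138×2.30)) = 1 / (1 − 0.7697) = 4.342
Loading dose = maintenance dose × R = 278 × 4.342 ≈ 1210 mg

1210 mg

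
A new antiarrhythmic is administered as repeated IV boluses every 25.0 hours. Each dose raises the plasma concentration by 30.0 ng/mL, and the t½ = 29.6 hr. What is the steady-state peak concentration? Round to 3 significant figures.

k = ln 2 / 29.6 = 0.02342 hr⁻¹
Fraction remaining after one interval: e^(−kτ) = e^(−0.02342 × 25.0) = 0.5569
R = 1 / (1 − 0.5569) = 2.257
Css,max = 30.0 × 2.257 ≈ 67.7 ng/mL

67.7 ng/mL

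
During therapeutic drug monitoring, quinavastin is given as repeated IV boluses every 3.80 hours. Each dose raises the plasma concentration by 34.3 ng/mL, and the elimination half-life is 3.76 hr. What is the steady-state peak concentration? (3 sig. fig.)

68.1 ng/mL

k = ln 2 / 3.76 = 0.1843 hr⁻¹
Fraction remaining after one interval: e^(−kτ) = e^(−0.1843 × 3.80) = 0.4963
R = 1 / (1 − 0.4963) = 1.985
Css,max = 34.3 × 1.985 ≈ 68.1 ng/mL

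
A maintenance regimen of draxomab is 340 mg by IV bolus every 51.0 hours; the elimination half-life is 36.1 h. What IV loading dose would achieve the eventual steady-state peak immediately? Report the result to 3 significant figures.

k = ln 2 / 36.1 = 0.01920 h⁻¹
Accumulation ratio R = 1 / (1 − e^(−kτ)) = 1 / (1 − e^(−0.01920×51.0)) = 1 / (1 − 0.3756) = 1.602
Loading dose = maintenance dose × R = 340 × 1.602 ≈ 545 mg

545 mg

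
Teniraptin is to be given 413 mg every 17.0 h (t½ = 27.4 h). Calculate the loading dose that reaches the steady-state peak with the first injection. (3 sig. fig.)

1180 mg

k = ln 2 / 27.4 = 0.02530 h⁻¹
Accumulation ratio R = 1 / (1 − e^(−kτ)) = 1 / (1 − e^(−0.02530×17.0)) = 1 / (1 − 0.6505) = 2.861
Loading dose = maintenance dose × R = 413 × 2.861 ≈ 1180 mg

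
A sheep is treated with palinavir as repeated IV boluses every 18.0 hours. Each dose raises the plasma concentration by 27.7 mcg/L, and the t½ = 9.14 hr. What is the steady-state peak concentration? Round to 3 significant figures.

37.2 mcg/L

k = ln 2 / 9.14 = 0.07584 hr⁻¹
Fraction remaining after one interval: e^(−kτ) = e^(−0.07584 × 18.0) = 0.2554
R = 1 / (1 − 0.2554) = 1.343
Css,max = 27.7 × 1.343 ≈ 37.2 mcg/L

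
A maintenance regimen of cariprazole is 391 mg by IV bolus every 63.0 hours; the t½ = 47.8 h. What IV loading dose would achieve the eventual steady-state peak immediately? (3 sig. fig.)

k = ln 2 / 47.8 = 0.01450 h⁻¹
Accumulation ratio R = 1 / (1 − e^(−kτ)) = 1 / (1 − e^(−0.01450×63.0)) = 1 / (1 − 0.4011) = 1.670
Loading dose = maintenance dose × R = 391 × 1.670 ≈ 653 mg

653 mg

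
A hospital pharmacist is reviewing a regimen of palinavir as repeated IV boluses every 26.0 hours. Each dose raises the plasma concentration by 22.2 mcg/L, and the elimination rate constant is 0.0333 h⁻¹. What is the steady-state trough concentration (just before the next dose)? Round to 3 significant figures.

16.1 mcg/L

Fraction remaining after one interval: e^(−kτ) = e^(−0.03330 × 26.0) = 0.4207
R = 1 / (1 − 0.4207) = 1.726
Css,max = 22.2 × 1.726 = 38.32 mcg/L
Css,min = Css,max × e^(−kτ) = 38.32 × 0.4207 ≈ 16.1 mcg/L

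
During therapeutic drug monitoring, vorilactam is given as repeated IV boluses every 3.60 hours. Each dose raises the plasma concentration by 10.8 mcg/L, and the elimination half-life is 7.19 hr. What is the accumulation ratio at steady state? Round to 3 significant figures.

k = ln 2 / 7.19 = 0.09640 hr⁻¹
Fraction remaining after one interval: e^(−kτ) = e^(−0.09640 × 3.60) = 0.7068
R = 1 / (1 − 0.7068) = 1 / 0.2932 ≈ 3.41

3.41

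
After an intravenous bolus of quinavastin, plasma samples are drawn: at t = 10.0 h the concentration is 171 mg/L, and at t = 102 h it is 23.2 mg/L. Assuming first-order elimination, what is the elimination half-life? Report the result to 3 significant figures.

31.9 hours

k = ln(C₁/C₂) / (t₂ − t₁) = ln(171/23.2) / (102 − 10.0)
  = 1.998 / 92.00 = 0.02171 h⁻¹
t½ = ln 2 / k = ln 2 / 0.02171 ≈ 31.9 hours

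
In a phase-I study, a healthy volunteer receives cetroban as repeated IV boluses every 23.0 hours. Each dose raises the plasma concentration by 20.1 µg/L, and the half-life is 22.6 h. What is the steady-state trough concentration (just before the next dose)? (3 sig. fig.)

19.6 µg/L

k = ln 2 / 22.6 = 0.03067 h⁻¹
Fraction remaining after one interval: e^(−kτ) = e^(−0.03067 × 23.0) = 0.4939
R = 1 / (1 − 0.4939) = 1.976
Css,max = 20.1 × 1.976 = 39.72 µg/L
Css,min = Css,max × e^(−kτ) = 39.72 × 0.4939 ≈ 19.6 µg/L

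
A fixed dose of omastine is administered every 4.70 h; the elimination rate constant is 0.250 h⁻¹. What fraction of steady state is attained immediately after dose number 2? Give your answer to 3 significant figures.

0.905

f_n = 1 − e^(−nkτ) = 1 − e^(−2 × 0.2500 × 4.70) = 1 − e^(−2.350) = 1 − 0.09537 ≈ 0.905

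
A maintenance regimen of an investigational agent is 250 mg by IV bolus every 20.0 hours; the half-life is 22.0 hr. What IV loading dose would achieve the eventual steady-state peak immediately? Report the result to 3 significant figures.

535 mg

k = ln 2 / 22.0 = 0.03151 hr⁻¹
Accumulation ratio R = 1 / (1 − e^(−kτ)) = 1 / (1 − e^(−0.03151×20.0)) = 1 / (1 − 0.5325) = 2.139
Loading dose = maintenance dose × R = 250 × 2.139 ≈ 535 mg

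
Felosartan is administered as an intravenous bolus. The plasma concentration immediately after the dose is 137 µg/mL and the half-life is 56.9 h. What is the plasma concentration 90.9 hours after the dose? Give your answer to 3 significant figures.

k = ln 2 / 56.9 = 0.01218 h⁻¹
C(t) = C₀ e^(−kt) = 137 × e^(−0.01218 × 90.9) = 137 × e^(−1.107) = 137 × 0.3304 ≈ 45.3 µg/mL

45.3 µg/mL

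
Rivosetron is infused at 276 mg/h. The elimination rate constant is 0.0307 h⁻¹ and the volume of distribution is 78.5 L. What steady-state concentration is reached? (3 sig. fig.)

CL = k · V = 0.0307 × 78.5 = 2.410 L/h
Css = rate / CL = 276 / 2.410 ≈ 115 µg/mL

115 µg/mL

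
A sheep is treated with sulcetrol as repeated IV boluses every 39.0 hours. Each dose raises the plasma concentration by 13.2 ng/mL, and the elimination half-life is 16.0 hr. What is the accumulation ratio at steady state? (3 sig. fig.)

1.23

k = ln 2 / 16.0 = 0.04332 hr⁻¹
Fraction remaining after one interval: e^(−kτ) = e^(−0.04332 × 39.0) = 0.1846
R = 1 / (1 − 0.1846) = 1 / 0.8154 ≈ 1.23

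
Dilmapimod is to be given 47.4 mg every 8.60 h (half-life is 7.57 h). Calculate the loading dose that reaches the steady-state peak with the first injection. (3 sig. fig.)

87.0 mg

k = ln 2 / 7.57 = 0.09157 h⁻¹
Accumulation ratio R = 1 / (1 − e^(−kτ)) = 1 / (1 − e^(−0.09157×8.60)) = 1 / (1 − 0.4550) = 1.835
Loading dose = maintenance dose × R = 47.4 × 1.835 ≈ 87.0 mg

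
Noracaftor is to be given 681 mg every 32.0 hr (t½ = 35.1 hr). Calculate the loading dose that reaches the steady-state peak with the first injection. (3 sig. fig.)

1450 mg

k = ln 2 / 35.1 = 0.01975 hr⁻¹
Accumulation ratio R = 1 / (1 − e^(−kτ)) = 1 / (1 − e^(−0.01975×32.0)) = 1 / (1 − 0.5316) = 2.135
Loading dose = maintenance dose × R = 681 × 2.135 ≈ 1450 mg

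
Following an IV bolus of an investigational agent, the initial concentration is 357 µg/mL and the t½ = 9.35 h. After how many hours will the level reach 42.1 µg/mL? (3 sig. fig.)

28.8 hours

k = ln 2 / 9.35 = 0.07413 h⁻¹
C(t) = C₀ e^(−kt)  ⇒  t = ln(C₀/C) / k
t = ln(357/42.1) / 0.07413 = 2.138 / 0.07413 ≈ 28.8 hours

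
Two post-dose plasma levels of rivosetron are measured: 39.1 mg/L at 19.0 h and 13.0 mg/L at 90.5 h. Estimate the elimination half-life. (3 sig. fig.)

45.0 hours

k = ln(C₁/C₂) / (t₂ − t₁) = ln(39.1/13.0) / (90.5 − 19.0)
  = 1.101 / 71.50 = 0.01540 h⁻¹
t½ = ln 2 / k = ln 2 / 0.01540 ≈ 45.0 hours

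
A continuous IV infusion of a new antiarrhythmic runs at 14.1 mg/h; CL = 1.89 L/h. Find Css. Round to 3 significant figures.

7.46 µg/mL

Css = infusion rate / CL = 14.1 / 1.89 ≈ 7.46 µg/mL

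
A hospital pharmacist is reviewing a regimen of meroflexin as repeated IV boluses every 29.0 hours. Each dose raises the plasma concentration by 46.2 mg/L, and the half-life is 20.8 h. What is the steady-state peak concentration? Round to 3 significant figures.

k = ln 2 / 20.8 = 0.03332 h⁻¹
Fraction remaining after one interval: e^(−kτ) = e^(−0.03332 × 29.0) = 0.3804
R = 1 / (1 − 0.3804) = 1.614
Css,max = 46.2 × 1.614 ≈ 74.6 mg/L

74.6 mg/L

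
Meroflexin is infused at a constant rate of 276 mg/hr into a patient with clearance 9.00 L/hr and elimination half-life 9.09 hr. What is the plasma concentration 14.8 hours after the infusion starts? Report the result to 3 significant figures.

20.7 µg/mL

Css = rate / CL = 276 / 9.00 = 30.67 µg/mL
k = ln 2 / 9.09 = 0.07625 hr⁻¹
C(t) = Css (1 − e^(−kt)) = 30.67 × (1 − e^(−1.129)) = 30.67 × 0.6765 ≈ 20.7 µg/mL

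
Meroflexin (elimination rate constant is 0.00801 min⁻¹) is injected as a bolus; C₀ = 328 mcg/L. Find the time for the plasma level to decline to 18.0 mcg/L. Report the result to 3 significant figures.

362 minutes

C(t) = C₀ e^(−kt)  ⇒  t = ln(C₀/C) / k
t = ln(328/18.0) / 0.008010 = 2.903 / 0.008010 ≈ 362 minutes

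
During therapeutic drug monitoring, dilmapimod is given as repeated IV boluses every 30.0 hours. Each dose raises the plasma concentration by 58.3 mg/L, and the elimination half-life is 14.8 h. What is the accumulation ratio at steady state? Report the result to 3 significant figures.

1.33

k = ln 2 / 14.8 = 0.04683 h⁻¹
Fraction remaining after one interval: e^(−kτ) = e^(−0.04683 × 30.0) = 0.2454
R = 1 / (1 − 0.2454) = 1 / 0.7546 ≈ 1.33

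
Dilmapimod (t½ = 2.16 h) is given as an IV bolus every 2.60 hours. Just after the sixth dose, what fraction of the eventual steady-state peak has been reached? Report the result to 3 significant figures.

0.993

k = ln 2 / 2.16 = 0.3209 h⁻¹
f_n = 1 − e^(−nkτ) = 1 − e^(−6 × 0.3209 × 2.60) = 1 − e^(−5.006) = 1 − 0.006697 ≈ 0.993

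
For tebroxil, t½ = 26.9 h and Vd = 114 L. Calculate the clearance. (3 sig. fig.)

2.94 L/h

k = ln 2 / t½ = ln 2 / 26.9 = 0.02577 h⁻¹
CL = k · V = 0.02577 × 114 ≈ 2.94 L/h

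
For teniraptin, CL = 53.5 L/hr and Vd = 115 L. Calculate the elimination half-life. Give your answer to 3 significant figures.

1.49 hours

k = CL / V = 53.5 / 115 = 0.4652 hr⁻¹
t½ = ln 2 / k = ln 2 / 0.4652 ≈ 1.49 hours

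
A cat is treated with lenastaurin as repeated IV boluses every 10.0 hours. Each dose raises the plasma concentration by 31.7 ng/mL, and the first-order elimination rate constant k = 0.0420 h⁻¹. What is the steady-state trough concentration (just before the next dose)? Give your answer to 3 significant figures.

60.7 ng/mL

Fraction remaining after one interval: e^(−kτ) = e^(−0.04200 × 10.0) = 0.6570
R = 1 / (1 − 0.6570) = 2.916
Css,max = 31.7 × 2.916 = 92.43 ng/mL
Css,min = Css,max × e^(−kτ) = 92.43 × 0.6570 ≈ 60.7 ng/mL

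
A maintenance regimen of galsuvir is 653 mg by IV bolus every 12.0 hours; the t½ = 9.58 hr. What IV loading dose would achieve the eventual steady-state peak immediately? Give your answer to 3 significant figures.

1130 mg

k = ln 2 / 9.58 = 0.07235 hr⁻¹
Accumulation ratio R = 1 / (1 − e^(−kτ)) = 1 / (1 − e^(−0.07235×12.0)) = 1 / (1 − 0.4197) = 1.723
Loading dose = maintenance dose × R = 653 × 1.723 ≈ 1130 mg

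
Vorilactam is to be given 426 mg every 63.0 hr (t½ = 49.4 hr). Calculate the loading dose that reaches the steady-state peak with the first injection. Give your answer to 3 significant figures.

k = ln 2 / 49.4 = 0.01403 hr⁻¹
Accumulation ratio R = 1 / (1 − e^(−kτ)) = 1 / (1 − e^(−0.01403×63.0)) = 1 / (1 − 0.4131) = 1.704
Loading dose = maintenance dose × R = 426 × 1.704 ≈ 726 mg

726 mg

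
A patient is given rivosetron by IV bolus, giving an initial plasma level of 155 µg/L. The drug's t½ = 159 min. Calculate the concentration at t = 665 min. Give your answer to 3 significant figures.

k = ln 2 / 159 = 0.004359 min⁻¹
C(t) = C₀ e^(−kt) = 155 × e^(−0.004359 × 665) = 155 × e^(−2.899) = 155 × 0.05508 ≈ 8.54 µg/L

8.54 µg/L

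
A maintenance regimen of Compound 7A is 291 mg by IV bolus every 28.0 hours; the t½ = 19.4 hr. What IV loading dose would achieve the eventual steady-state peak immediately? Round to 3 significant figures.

460 mg

k = ln 2 / 19.4 = 0.03573 hr⁻¹
Accumulation ratio R = 1 / (1 − e^(−kτ)) = 1 / (1 − e^(−0.03573×28.0)) = 1 / (1 − 0.3677) = 1.582
Loading dose = maintenance dose × R = 291 × 1.582 ≈ 460 mg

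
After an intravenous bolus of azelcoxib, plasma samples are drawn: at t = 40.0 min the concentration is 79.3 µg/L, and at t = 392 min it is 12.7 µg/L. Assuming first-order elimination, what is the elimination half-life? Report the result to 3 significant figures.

133 minutes

k = ln(C₁/C₂) / (t₂ − t₁) = ln(79.3/12.7) / (392 − 40.0)
  = 1.832 / 352.0 = 0.005204 min⁻¹
t½ = ln 2 / k = ln 2 / 0.005204 ≈ 133 minutes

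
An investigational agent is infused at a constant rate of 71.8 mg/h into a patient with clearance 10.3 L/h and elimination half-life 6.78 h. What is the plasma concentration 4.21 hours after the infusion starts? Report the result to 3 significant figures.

2.44 µg/mL

Css = rate / CL = 71.8 / 10.3 = 6.971 µg/mL
k = ln 2 / 6.78 = 0.1022 h⁻¹
C(t) = Css (1 − e^(−kt)) = 6.971 × (1 − e^(−0.4304)) = 6.971 × 0.3498 ≈ 2.44 µg/mL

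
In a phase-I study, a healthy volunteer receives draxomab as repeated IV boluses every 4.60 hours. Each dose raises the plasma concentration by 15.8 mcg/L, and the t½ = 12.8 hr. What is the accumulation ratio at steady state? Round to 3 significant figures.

k = ln 2 / 12.8 = 0.05415 hr⁻¹
Fraction remaining after one interval: e^(−kτ) = e^(−0.05415 × 4.60) = 0.7795
R = 1 / (1 − 0.7795) = 1 / 0.2205 ≈ 4.54

4.54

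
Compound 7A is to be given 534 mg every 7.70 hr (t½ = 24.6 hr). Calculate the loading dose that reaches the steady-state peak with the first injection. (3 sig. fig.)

2740 mg

k = ln 2 / 24.6 = 0.02818 hr⁻¹
Accumulation ratio R = 1 / (1 − e^(−kτ)) = 1 / (1 − e^(−0.02818×7.70)) = 1 / (1 − 0.8050) = 5.127
Loading dose = maintenance dose × R = 534 × 5.127 ≈ 2740 mg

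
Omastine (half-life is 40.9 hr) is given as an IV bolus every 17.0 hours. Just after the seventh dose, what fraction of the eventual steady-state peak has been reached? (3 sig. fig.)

k = ln 2 / 40.9 = 0.01695 hr⁻¹
f_n = 1 − e^(−nkτ) = 1 − e^(−7 × 0.01695 × 17.0) = 1 − e^(−2.017) = 1 − 0.1331 ≈ 0.867

0.867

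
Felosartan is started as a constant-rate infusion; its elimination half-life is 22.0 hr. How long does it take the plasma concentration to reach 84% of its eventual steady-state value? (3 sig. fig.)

k = ln 2 / 22.0 = 0.03151 hr⁻¹
f = 1 − e^(−kt)  ⇒  t = −ln(1 − f) / k
t = −ln(1 − 0.84) / 0.03151 = 1.833 / 0.03151 ≈ 58.2 hours

58.2 hours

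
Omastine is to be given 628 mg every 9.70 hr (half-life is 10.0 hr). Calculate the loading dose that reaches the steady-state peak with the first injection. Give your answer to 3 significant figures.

1280 mg

k = ln 2 / 10.0 = 0.06931 hr⁻¹
Accumulation ratio R = 1 / (1 − e^(−kτ)) = 1 / (1 − e^(−0.06931×9.70)) = 1 / (1 − 0.5105) = 2.043
Loading dose = maintenance dose × R = 628 × 2.043 ≈ 1280 mg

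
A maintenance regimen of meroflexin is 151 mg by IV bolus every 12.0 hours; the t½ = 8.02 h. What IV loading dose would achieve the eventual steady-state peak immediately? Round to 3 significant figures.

k = ln 2 / 8.02 = 0.08643 h⁻¹
Accumulation ratio R = 1 / (1 − e^(−kτ)) = 1 / (1 − e^(−0.08643×12.0)) = 1 / (1 − 0.3545) = 1.549
Loading dose = maintenance dose × R = 151 × 1.549 ≈ 234 mg

234 mg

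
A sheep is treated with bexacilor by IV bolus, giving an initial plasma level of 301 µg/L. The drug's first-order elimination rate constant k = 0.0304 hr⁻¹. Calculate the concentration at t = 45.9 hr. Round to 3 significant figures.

74.6 µg/L

C(t) = C₀ e^(−kt) = 301 × e^(−0.03040 × 45.9) = 301 × e^(−1.395) = 301 × 0.2477 ≈ 74.6 µg/L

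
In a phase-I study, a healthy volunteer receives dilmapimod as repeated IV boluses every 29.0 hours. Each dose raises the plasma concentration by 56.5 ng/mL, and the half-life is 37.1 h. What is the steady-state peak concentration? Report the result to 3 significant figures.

k = ln 2 / 37.1 = 0.01868 h⁻¹
Fraction remaining after one interval: e^(−kτ) = e^(−0.01868 × 29.0) = 0.5817
R = 1 / (1 − 0.5817) = 2.391
Css,max = 56.5 × 2.391 ≈ 135 ng/mL

135 ng/mL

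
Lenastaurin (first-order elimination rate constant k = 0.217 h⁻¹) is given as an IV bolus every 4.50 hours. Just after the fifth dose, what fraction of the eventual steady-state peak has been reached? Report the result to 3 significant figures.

f_n = 1 − e^(−nkτ) = 1 − e^(−5 × 0.2170 × 4.50) = 1 − e^(−4.883) = 1 − 0.007578 ≈ 0.992

0.992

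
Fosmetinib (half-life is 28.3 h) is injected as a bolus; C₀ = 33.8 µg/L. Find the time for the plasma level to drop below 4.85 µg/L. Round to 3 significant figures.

79.3 hours

k = ln 2 / 28.3 = 0.02449 h⁻¹
C(t) = C₀ e^(−kt)  ⇒  t = ln(C₀/C) / k
t = ln(33.8/4.85) / 0.02449 = 1.941 / 0.02449 ≈ 79.3 hours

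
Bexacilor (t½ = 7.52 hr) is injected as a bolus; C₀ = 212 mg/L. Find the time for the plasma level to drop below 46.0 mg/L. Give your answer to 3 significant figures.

16.6 hours

k = ln 2 / 7.52 = 0.09217 hr⁻¹
C(t) = C₀ e^(−kt)  ⇒  t = ln(C₀/C) / k
t = ln(212/46.0) / 0.09217 = 1.528 / 0.09217 ≈ 16.6 hours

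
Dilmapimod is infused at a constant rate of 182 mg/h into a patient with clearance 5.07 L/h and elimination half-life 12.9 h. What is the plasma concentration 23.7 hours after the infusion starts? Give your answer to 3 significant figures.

25.9 mg/L

Css = rate / CL = 182 / 5.07 = 35.90 mg/L
k = ln 2 / 12.9 = 0.05373 h⁻¹
C(t) = Css (1 − e^(−kt)) = 35.90 × (1 − e^(−1.273)) = 35.90 × 0.7201 ≈ 25.9 mg/L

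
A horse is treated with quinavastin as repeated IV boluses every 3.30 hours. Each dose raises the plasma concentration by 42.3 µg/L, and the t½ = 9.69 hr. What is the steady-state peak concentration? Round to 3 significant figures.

201 µg/L

k = ln 2 / 9.69 = 0.07153 hr⁻¹
Fraction remaining after one interval: e^(−kτ) = e^(−0.07153 × 3.30) = 0.7897
R = 1 / (1 − 0.7897) = 4.756
Css,max = 42.3 × 4.756 ≈ 201 µg/L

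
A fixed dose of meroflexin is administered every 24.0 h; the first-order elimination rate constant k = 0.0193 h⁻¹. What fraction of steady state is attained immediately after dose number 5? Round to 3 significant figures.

0.901

f_n = 1 − e^(−nkτ) = 1 − e^(−5 × 0.01930 × 24.0) = 1 − e^(−2.316) = 1 − 0.09867 ≈ 0.901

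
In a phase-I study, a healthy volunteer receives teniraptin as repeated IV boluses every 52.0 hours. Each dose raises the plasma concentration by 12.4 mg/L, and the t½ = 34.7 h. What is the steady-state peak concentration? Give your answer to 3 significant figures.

k = ln 2 / 34.7 = 0.01998 h⁻¹
Fraction remaining after one interval: e^(−kτ) = e^(−0.01998 × 52.0) = 0.3539
R = 1 / (1 − 0.3539) = 1.548
Css,max = 12.4 × 1.548 ≈ 19.2 mg/L

19.2 mg/L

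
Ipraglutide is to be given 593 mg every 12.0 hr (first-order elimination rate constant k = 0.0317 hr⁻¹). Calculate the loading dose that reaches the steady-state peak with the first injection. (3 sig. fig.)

1870 mg

Accumulation ratio R = 1 / (1 − e^(−kτ)) = 1 / (1 − e^(−0.03170×12.0)) = 1 / (1 − 0.6836) = 3.160
Loading dose = maintenance dose × R = 593 × 3.160 ≈ 1870 mg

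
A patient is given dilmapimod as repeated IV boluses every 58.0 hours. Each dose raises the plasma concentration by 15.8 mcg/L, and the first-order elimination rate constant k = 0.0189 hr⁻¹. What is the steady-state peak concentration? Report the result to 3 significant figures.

23.7 mcg/L

Fraction remaining after one interval: e^(−kτ) = e^(−0.01890 × 58.0) = 0.3341
R = 1 / (1 − 0.3341) = 1.502
Css,max = 15.8 × 1.502 ≈ 23.7 mcg/L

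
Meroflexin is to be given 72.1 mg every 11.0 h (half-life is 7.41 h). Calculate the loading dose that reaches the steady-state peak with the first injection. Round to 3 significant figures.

k = ln 2 / 7.41 = 0.09354 h⁻¹
Accumulation ratio R = 1 / (1 − e^(−kτ)) = 1 / (1 − e^(−0.09354×11.0)) = 1 / (1 − 0.3574) = 1.556
Loading dose = maintenance dose × R = 72.1 × 1.556 ≈ 112 mg

112 mg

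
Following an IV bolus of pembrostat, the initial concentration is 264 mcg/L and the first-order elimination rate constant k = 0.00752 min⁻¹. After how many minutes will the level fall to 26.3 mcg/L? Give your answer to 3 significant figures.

307 minutes

C(t) = C₀ e^(−kt)  ⇒  t = ln(C₀/C) / k
t = ln(264/26.3) / 0.007520 = 2.306 / 0.007520 ≈ 307 minutes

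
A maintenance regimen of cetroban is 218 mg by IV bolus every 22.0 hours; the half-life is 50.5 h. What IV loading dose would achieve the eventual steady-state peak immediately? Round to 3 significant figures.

836 mg

k = ln 2 / 50.5 = 0.01373 h⁻¹
Accumulation ratio R = 1 / (1 − e^(−kτ)) = 1 / (1 − e^(−0.01373×22.0)) = 1 / (1 − 0.7394) = 3.837
Loading dose = maintenance dose × R = 218 × 3.837 ≈ 836 mg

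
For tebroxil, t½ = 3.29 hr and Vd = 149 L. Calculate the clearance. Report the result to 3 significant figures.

31.4 L/hr

k = ln 2 / t½ = ln 2 / 3.29 = 0.2107 hr⁻¹
CL = k · V = 0.2107 × 149 ≈ 31.4 L/hr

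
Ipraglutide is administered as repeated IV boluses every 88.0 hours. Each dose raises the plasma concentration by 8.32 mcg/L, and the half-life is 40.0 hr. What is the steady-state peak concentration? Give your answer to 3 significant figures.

k = ln 2 / 40.0 = 0.01733 hr⁻¹
Fraction remaining after one interval: e^(−kτ) = e^(−0.01733 × 88.0) = 0.2176
R = 1 / (1 − 0.2176) = 1.278
Css,max = 8.32 × 1.278 ≈ 10.6 mcg/L

10.6 mcg/L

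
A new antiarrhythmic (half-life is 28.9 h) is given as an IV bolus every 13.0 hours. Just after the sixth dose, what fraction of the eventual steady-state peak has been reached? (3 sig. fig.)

0.846

k = ln 2 / 28.9 = 0.02398 h⁻¹
f_n = 1 − e^(−nkτ) = 1 − e^(−6 × 0.02398 × 13.0) = 1 − e^(−1.871) = 1 − 0.1540 ≈ 0.846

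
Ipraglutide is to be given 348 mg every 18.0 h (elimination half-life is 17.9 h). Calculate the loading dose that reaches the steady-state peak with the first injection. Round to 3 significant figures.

k = ln 2 / 17.9 = 0.03872 h⁻¹
Accumulation ratio R = 1 / (1 − e^(−kτ)) = 1 / (1 − e^(−0.03872×18.0)) = 1 / (1 − 0.4981) = 1.992
Loading dose = maintenance dose × R = 348 × 1.992 ≈ 693 mg

693 mg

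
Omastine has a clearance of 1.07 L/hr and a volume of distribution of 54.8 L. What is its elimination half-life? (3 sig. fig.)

k = CL / V = 1.07 / 54.8 = 0.01953 hr⁻¹
t½ = ln 2 / k = ln 2 / 0.01953 ≈ 35.5 hours

35.5 hours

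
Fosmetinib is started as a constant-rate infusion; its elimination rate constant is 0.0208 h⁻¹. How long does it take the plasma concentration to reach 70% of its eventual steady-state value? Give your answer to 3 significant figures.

57.9 hours

f = 1 − e^(−kt)  ⇒  t = −ln(1 − f) / k
t = −ln(1 − 0.7) / 0.02080 = 1.204 / 0.02080 ≈ 57.9 hours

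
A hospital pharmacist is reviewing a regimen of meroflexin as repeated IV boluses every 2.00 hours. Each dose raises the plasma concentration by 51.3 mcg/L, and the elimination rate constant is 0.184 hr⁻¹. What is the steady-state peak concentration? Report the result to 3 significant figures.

167 mcg/L

Fraction remaining after one interval: e^(−kτ) = e^(−0.1840 × 2.00) = 0.6921
R = 1 / (1 − 0.6921) = 3.248
Css,max = 51.3 × 3.248 ≈ 167 mcg/L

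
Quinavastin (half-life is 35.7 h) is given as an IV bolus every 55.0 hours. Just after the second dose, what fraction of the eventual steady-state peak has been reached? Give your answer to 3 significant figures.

0.882

k = ln 2 / 35.7 = 0.01942 h⁻¹
f_n = 1 − e^(−nkτ) = 1 − e^(−2 × 0.01942 × 55.0) = 1 − e^(−2.136) = 1 − 0.1182 ≈ 0.882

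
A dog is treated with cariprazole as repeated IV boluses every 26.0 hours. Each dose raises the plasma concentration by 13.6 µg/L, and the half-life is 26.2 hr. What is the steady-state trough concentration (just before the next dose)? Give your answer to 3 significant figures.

k = ln 2 / 26.2 = 0.02646 hr⁻¹
Fraction remaining after one interval: e^(−kτ) = e^(−0.02646 × 26.0) = 0.5027
R = 1 / (1 − 0.5027) = 2.011
Css,max = 13.6 × 2.011 = 27.35 µg/L
Css,min = Css,max × e^(−kτ) = 27.35 × 0.5027 ≈ 13.7 µg/L

13.7 µg/L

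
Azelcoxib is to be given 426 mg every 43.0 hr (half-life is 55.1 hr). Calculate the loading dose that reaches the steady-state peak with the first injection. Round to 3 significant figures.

k = ln 2 / 55.1 = 0.01258 hr⁻¹
Accumulation ratio R = 1 / (1 − e^(−kτ)) = 1 / (1 − e^(−0.01258×43.0)) = 1 / (1 − 0.5822) = 2.394
Loading dose = maintenance dose × R = 426 × 2.394 ≈ 1020 mg

1020 mg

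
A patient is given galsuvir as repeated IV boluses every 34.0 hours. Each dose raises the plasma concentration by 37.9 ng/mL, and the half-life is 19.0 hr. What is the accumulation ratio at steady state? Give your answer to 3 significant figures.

1.41

k = ln 2 / 19.0 = 0.03648 hr⁻¹
Fraction remaining after one interval: e^(−kτ) = e^(−0.03648 × 34.0) = 0.2893
R = 1 / (1 − 0.2893) = 1 / 0.7107 ≈ 1.41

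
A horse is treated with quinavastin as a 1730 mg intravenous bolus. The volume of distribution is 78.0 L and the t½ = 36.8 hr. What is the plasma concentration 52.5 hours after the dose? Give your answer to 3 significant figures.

8.25 µg/mL

C₀ = dose / V = 1730 / 78.0 = 22.18 µg/mL
k = ln 2 / 36.8 = 0.01884 hr⁻¹
C(t) = C₀ e^(−kt) = 22.18 × e^(−0.01884 × 52.5) = 22.18 × e^(−0.9889) = 22.18 × 0.3720 ≈ 8.25 µg/mL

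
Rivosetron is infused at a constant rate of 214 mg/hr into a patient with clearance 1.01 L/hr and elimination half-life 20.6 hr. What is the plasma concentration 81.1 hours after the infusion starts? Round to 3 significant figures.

198 mg/L

Css = rate / CL = 214 / 1.01 = 211.9 mg/L
k = ln 2 / 20.6 = 0.03365 hr⁻¹
C(t) = Css (1 − e^(−kt)) = 211.9 × (1 − e^(−2.729)) = 211.9 × 0.9347 ≈ 198 mg/L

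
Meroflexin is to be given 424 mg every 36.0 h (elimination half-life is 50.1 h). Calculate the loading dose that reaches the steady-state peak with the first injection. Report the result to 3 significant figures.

1080 mg

k = ln 2 / 50.1 = 0.01384 h⁻¹
Accumulation ratio R = 1 / (1 − e^(−kτ)) = 1 / (1 − e^(−0.01384×36.0)) = 1 / (1 − 0.6077) = 2.549
Loading dose = maintenance dose × R = 424 × 2.549 ≈ 1080 mg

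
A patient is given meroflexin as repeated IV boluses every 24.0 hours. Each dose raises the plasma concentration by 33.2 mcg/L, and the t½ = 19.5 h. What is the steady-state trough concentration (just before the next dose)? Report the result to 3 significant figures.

k = ln 2 / 19.5 = 0.03555 h⁻¹
Fraction remaining after one interval: e^(−kτ) = e^(−0.03555 × 24.0) = 0.4261
R = 1 / (1 − 0.4261) = 1.742
Css,max = 33.2 × 1.742 = 57.85 mcg/L
Css,min = Css,max × e^(−kτ) = 57.85 × 0.4261 ≈ 24.6 mcg/L

24.6 mcg/L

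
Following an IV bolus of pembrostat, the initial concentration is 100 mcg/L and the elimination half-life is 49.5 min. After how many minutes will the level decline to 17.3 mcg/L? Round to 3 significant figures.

125 minutes

k = ln 2 / 49.5 = 0.01400 min⁻¹
C(t) = C₀ e^(−kt)  ⇒  t = ln(C₀/C) / k
t = ln(100/17.3) / 0.01400 = 1.754 / 0.01400 ≈ 125 minutes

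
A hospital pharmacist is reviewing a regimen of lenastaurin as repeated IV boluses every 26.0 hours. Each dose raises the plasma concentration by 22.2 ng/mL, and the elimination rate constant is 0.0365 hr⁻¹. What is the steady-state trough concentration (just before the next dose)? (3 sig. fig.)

14.0 ng/mL

Fraction remaining after one interval: e^(−kτ) = e^(−0.03650 × 26.0) = 0.3871
R = 1 / (1 − 0.3871) = 1.632
Css,max = 22.2 × 1.632 = 36.22 ng/mL
Css,min = Css,max × e^(−kτ) = 36.22 × 0.3871 ≈ 14.0 ng/mL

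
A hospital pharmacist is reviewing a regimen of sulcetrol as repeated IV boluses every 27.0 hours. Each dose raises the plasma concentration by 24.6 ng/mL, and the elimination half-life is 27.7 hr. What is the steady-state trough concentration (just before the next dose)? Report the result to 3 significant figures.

25.5 ng/mL

k = ln 2 / 27.7 = 0.02502 hr⁻¹
Fraction remaining after one interval: e^(−kτ) = e^(−0.02502 × 27.0) = 0.5088
R = 1 / (1 − 0.5088) = 2.036
Css,max = 24.6 × 2.036 = 50.09 ng/mL
Css,min = Css,max × e^(−kτ) = 50.09 × 0.5088 ≈ 25.5 ng/mL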